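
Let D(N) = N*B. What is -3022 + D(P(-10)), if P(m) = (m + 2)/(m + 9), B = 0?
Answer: -3022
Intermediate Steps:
P(m) = (2 + m)/(9 + m)
D(N) = 0 (D(N) = N*0 = 0)
-3022 + D(P(-10)) = -3022 + 0 = -3022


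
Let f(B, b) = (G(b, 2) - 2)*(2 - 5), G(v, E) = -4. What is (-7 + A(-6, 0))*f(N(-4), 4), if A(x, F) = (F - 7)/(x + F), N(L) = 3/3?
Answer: -105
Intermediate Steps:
N(L) = 1 (N(L) = 3*(⅓) = 1)
f(B, b) = 18 (f(B, b) = (-4 - 2)*(2 - 5) = -6*(-3) = 18)
A(x, F) = (-7 + F)/(F + x)
(-7 + A(-6, 0))*f(N(-4), 4) = (-7 + (-7 + 0)/(0 - 6))*18 = (-7 - 7/(-6))*18 = (-7 - ⅙*(-7))*18 = (-7 + 7/6)*18 = -35/6*18 = -105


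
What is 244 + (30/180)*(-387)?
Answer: 359/2 ≈ 179.50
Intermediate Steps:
244 + (30/180)*(-387) = 244 + (30*(1/180))*(-387) = 244 + (1/6)*(-387) = 244 - 129/2 = 359/2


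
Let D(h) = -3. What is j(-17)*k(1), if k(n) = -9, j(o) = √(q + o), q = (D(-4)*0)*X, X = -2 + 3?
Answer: -9*I*√17 ≈ -37.108*I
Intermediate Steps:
X = 1
q = 0 (q = -3*0*1 = 0*1 = 0)
j(o) = √o (j(o) = √(0 + o) = √o)
j(-17)*k(1) = √(-17)*(-9) = (I*√17)*(-9) = -9*I*√17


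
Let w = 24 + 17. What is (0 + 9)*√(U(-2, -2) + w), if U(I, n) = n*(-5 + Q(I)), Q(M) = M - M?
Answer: 9*√51 ≈ 64.273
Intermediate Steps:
Q(M) = 0
w = 41
U(I, n) = -5*n (U(I, n) = n*(-5 + 0) = n*(-5) = -5*n)
(0 + 9)*√(U(-2, -2) + w) = (0 + 9)*√(-5*(-2) + 41) = 9*√(10 + 41) = 9*√51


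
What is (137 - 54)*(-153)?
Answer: -12699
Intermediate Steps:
(137 - 54)*(-153) = 83*(-153) = -12699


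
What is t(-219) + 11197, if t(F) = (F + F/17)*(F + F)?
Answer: 1916945/17 ≈ 1.1276e+5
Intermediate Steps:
t(F) = 36*F²/17 (t(F) = (F + F*(1/17))*(2*F) = (F + F/17)*(2*F) = (18*F/17)*(2*F) = 36*F²/17)
t(-219) + 11197 = (36/17)*(-219)² + 11197 = (36/17)*47961 + 11197 = 1726596/17 + 11197 = 1916945/17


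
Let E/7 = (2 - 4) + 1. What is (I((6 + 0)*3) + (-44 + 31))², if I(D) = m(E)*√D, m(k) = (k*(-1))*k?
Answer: 43387 + 3822*√2 ≈ 48792.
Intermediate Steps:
E = -7 (E = 7*((2 - 4) + 1) = 7*(-2 + 1) = 7*(-1) = -7)
m(k) = -k² (m(k) = (-k)*k = -k²)
I(D) = -49*√D (I(D) = (-1*(-7)²)*√D = (-1*49)*√D = -49*√D)
(I((6 + 0)*3) + (-44 + 31))² = (-49*√3*√(6 + 0) + (-44 + 31))² = (-49*3*√2 - 13)² = (-147*√2 - 13)² = (-13 - 147*√2)²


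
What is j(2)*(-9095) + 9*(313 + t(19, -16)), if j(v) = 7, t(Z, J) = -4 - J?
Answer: -60740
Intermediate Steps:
j(2)*(-9095) + 9*(313 + t(19, -16)) = 7*(-9095) + 9*(313 + (-4 - 1*(-16))) = -63665 + 9*(313 + (-4 + 16)) = -63665 + 9*(313 + 12) = -63665 + 9*325 = -63665 + 2925 = -60740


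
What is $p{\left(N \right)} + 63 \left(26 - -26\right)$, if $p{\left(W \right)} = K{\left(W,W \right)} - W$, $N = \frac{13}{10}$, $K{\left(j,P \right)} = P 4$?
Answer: $\frac{32799}{10} \approx 3279.9$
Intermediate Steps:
$K{\left(j,P \right)} = 4 P$
$N = \frac{13}{10}$ ($N = 13 \cdot \frac{1}{10} = \frac{13}{10} \approx 1.3$)
$p{\left(W \right)} = 3 W$ ($p{\left(W \right)} = 4 W - W = 3 W$)
$p{\left(N \right)} + 63 \left(26 - -26\right) = 3 \cdot \frac{13}{10} + 63 \left(26 - -26\right) = \frac{39}{10} + 63 \left(26 + 26\right) = \frac{39}{10} + 63 \cdot 52 = \frac{39}{10} + 3276 = \frac{32799}{10}$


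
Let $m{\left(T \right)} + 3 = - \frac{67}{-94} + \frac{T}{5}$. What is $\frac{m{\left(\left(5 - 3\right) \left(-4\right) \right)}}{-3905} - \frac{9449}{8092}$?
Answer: $- \frac{8663719033}{7425826100} \approx -1.1667$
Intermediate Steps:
$m{\left(T \right)} = - \frac{215}{94} + \frac{T}{5}$ ($m{\left(T \right)} = -3 + \left(- \frac{67}{-94} + \frac{T}{5}\right) = -3 + \left(\left(-67\right) \left(- \frac{1}{94}\right) + T \frac{1}{5}\right) = -3 + \left(\frac{67}{94} + \frac{T}{5}\right) = - \frac{215}{94} + \frac{T}{5}$)
$\frac{m{\left(\left(5 - 3\right) \left(-4\right) \right)}}{-3905} - \frac{9449}{8092} = \frac{- \frac{215}{94} + \frac{\left(5 - 3\right) \left(-4\right)}{5}}{-3905} - \frac{9449}{8092} = \left(- \frac{215}{94} + \frac{2 \left(-4\right)}{5}\right) \left(- \frac{1}{3905}\right) - \frac{9449}{8092} = \left(- \frac{215}{94} + \frac{1}{5} \left(-8\right)\right) \left(- \frac{1}{3905}\right) - \frac{9449}{8092} = \left(- \frac{215}{94} - \frac{8}{5}\right) \left(- \frac{1}{3905}\right) - \frac{9449}{8092} = \left(- \frac{1827}{470}\right) \left(- \frac{1}{3905}\right) - \frac{9449}{8092} = \frac{1827}{1835350} - \frac{9449}{8092} = - \frac{8663719033}{7425826100}$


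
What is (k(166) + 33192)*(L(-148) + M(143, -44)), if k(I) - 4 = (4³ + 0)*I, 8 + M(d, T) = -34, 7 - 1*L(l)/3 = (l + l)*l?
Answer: -5759919900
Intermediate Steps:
L(l) = 21 - 6*l² (L(l) = 21 - 3*(l + l)*l = 21 - 3*2*l*l = 21 - 6*l²)
M(d, T) = -42 (M(d, T) = -8 - 34 = -42)
k(I) = 4 + 64*I (k(I) = 4 + (4³ + 0)*I = 4 + (64 + 0)*I = 4 + 64*I)
(k(166) + 33192)*(L(-148) + M(143, -44)) = ((4 + 64*166) + 33192)*((21 - 6*(-148)²) - 42) = ((4 + 10624) + 33192)*((21 - 6*21904) - 42) = (10628 + 33192)*((21 - 131424) - 42) = 43820*(-131403 - 42) = 43820*(-131445) = -5759919900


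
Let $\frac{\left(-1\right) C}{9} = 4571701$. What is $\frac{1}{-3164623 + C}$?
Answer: $- \frac{1}{44309932} \approx -2.2568 \cdot 10^{-8}$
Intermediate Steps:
$C = -41145309$ ($C = \left(-9\right) 4571701 = -41145309$)
$\frac{1}{-3164623 + C} = \frac{1}{-3164623 - 41145309} = \frac{1}{-44309932} = - \frac{1}{44309932}$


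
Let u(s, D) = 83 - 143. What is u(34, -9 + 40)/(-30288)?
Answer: 5/2524 ≈ 0.0019810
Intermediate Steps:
u(s, D) = -60
u(34, -9 + 40)/(-30288) = -60/(-30288) = -60*(-1/30288) = 5/2524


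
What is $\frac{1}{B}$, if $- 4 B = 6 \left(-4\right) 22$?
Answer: $\frac{1}{132} \approx 0.0075758$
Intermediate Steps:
$B = 132$ ($B = - \frac{6 \left(-4\right) 22}{4} = - \frac{\left(-24\right) 22}{4} = \left(- \frac{1}{4}\right) \left(-528\right) = 132$)
$\frac{1}{B} = \frac{1}{132}$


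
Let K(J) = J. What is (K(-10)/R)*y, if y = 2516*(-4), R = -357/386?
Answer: -2285120/21 ≈ -1.0882e+5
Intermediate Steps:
R = -357/386 (R = -357*1/386 = -357/386 ≈ -0.92487)
y = -10064
(K(-10)/R)*y = -10/(-357/386)*(-10064) = -10*(-386/357)*(-10064) = (3860/357)*(-10064) = -2285120/21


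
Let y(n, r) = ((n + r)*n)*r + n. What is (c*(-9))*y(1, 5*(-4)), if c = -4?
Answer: 13716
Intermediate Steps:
y(n, r) = n + n*r*(n + r) (y(n, r) = (n*(n + r))*r + n = n*r*(n + r) + n = n + n*r*(n + r))
(c*(-9))*y(1, 5*(-4)) = (-4*(-9))*(1*(1 + (5*(-4))**2 + 1*(5*(-4)))) = 36*(1*(1 + (-20)**2 + 1*(-20))) = 36*(1*(1 + 400 - 20)) = 36*(1*381) = 36*381 = 13716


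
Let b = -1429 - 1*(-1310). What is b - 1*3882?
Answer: -4001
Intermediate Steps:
b = -119 (b = -1429 + 1310 = -119)
b - 1*3882 = -119 - 1*3882 = -119 - 3882 = -4001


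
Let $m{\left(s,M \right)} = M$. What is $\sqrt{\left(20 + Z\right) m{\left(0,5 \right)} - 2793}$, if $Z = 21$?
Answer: $2 i \sqrt{647} \approx 50.872 i$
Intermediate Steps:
$\sqrt{\left(20 + Z\right) m{\left(0,5 \right)} - 2793} = \sqrt{\left(20 + 21\right) 5 - 2793} = \sqrt{41 \cdot 5 - 2793} = \sqrt{205 - 2793} = \sqrt{-2588} = 2 i \sqrt{647}$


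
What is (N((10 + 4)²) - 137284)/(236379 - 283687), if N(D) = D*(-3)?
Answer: 34468/11827 ≈ 2.9143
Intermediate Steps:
N(D) = -3*D
(N((10 + 4)²) - 137284)/(236379 - 283687) = (-3*(10 + 4)² - 137284)/(236379 - 283687) = (-3*14² - 137284)/(-47308) = (-3*196 - 137284)*(-1/47308) = (-588 - 137284)*(-1/47308) = -137872*(-1/47308) = 34468/11827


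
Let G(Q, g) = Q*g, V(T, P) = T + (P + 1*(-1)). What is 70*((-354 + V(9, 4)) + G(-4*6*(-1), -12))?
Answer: -44100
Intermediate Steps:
V(T, P) = -1 + P + T (V(T, P) = T + (P - 1) = T + (-1 + P) = -1 + P + T)
70*((-354 + V(9, 4)) + G(-4*6*(-1), -12)) = 70*((-354 + (-1 + 4 + 9)) + (-4*6*(-1))*(-12)) = 70*((-354 + 12) - 24*(-1)*(-12)) = 70*(-342 + 24*(-12)) = 70*(-342 - 288) = 70*(-630) = -44100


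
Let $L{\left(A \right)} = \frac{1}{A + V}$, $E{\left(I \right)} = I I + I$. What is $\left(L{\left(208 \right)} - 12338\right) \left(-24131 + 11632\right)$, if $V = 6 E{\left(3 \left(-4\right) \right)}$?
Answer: $\frac{154212649501}{1000} \approx 1.5421 \cdot 10^{8}$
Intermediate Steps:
$E{\left(I \right)} = I + I^{2}$ ($E{\left(I \right)} = I^{2} + I = I + I^{2}$)
$V = 792$ ($V = 6 \cdot 3 \left(-4\right) \left(1 + 3 \left(-4\right)\right) = 6 \left(- 12 \left(1 - 12\right)\right) = 6 \left(\left(-12\right) \left(-11\right)\right) = 6 \cdot 132 = 792$)
$L{\left(A \right)} = \frac{1}{792 + A}$ ($L{\left(A \right)} = \frac{1}{A + 792} = \frac{1}{792 + A}$)
$\left(L{\left(208 \right)} - 12338\right) \left(-24131 + 11632\right) = \left(\frac{1}{792 + 208} - 12338\right) \left(-24131 + 11632\right) = \left(\frac{1}{1000} - 12338\right) \left(-12499\right) = \left(- \frac{12337999}{1000}\right) \left(-12499\right) = \frac{154212649501}{1000}$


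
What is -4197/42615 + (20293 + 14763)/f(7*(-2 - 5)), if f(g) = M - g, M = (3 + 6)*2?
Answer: 497876747/951735 ≈ 523.13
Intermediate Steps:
M = 18 (M = 9*2 = 18)
f(g) = 18 - g
-4197/42615 + (20293 + 14763)/f(7*(-2 - 5)) = -4197/42615 + (20293 + 14763)/(18 - 7*(-2 - 5)) = -4197*1/42615 + 35056/(18 - 7*(-7)) = -1399/14205 + 35056/(18 - 1*(-49)) = -1399/14205 + 35056/(18 + 49) = -1399/14205 + 35056/67 = 497876747/951735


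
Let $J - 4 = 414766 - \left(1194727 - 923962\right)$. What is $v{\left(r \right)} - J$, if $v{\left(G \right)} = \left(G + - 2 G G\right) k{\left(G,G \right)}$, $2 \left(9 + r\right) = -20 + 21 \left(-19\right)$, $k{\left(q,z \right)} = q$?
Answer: $\frac{41534201}{2} \approx 2.0767 \cdot 10^{7}$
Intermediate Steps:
$J = 144005$ ($J = 4 + \left(414766 - \left(1194727 - 923962\right)\right) = 4 + \left(414766 - 270765\right) = 4 + 144001 = 144005$)
$r = - \frac{437}{2}$ ($r = -9 + \frac{-20 + 21 \left(-19\right)}{2} = -9 + \frac{-20 - 399}{2} = -9 + \frac{1}{2} \left(-419\right) = -9 - \frac{419}{2} = - \frac{437}{2} \approx -218.5$)
$v{\left(G \right)} = G \left(G - 2 G^{2}\right)$ ($v{\left(G \right)} = \left(G + - 2 G G\right) G = \left(G - 2 G^{2}\right) G = G \left(G - 2 G^{2}\right)$)
$v{\left(r \right)} - J = \left(- \frac{437}{2}\right)^{2} \left(1 - -437\right) - 144005 = \frac{190969 \left(1 + 437\right)}{4} - 144005 = \frac{190969}{4} \cdot 438 - 144005 = \frac{41822211}{2} - 144005 = \frac{41534201}{2}$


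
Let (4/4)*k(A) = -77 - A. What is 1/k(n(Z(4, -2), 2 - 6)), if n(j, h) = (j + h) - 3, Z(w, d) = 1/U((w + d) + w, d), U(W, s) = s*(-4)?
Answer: -8/561 ≈ -0.014260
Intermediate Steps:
U(W, s) = -4*s
Z(w, d) = -1/(4*d) (Z(w, d) = 1/(-4*d) = -1/(4*d))
n(j, h) = -3 + h + j (n(j, h) = (h + j) - 3 = -3 + h + j)
k(A) = -77 - A
1/k(n(Z(4, -2), 2 - 6)) = 1/(-77 - (-3 + (2 - 6) - 1/4/(-2))) = 1/(-77 - (-3 - 4 - 1/4*(-1/2))) = 1/(-77 - (-3 - 4 + 1/8)) = 1/(-77 - 1*(-55/8)) = 1/(-77 + 55/8) = 1/(-561/8) = -8/561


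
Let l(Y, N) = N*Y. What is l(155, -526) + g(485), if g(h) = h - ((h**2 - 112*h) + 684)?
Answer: -262634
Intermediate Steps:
g(h) = -684 - h**2 + 113*h (g(h) = h - (684 + h**2 - 112*h) = h + (-684 - h**2 + 112*h) = -684 - h**2 + 113*h)
l(155, -526) + g(485) = -526*155 + (-684 - 1*485**2 + 113*485) = -81530 + (-684 - 1*235225 + 54805) = -81530 + (-684 - 235225 + 54805) = -81530 - 181104 = -262634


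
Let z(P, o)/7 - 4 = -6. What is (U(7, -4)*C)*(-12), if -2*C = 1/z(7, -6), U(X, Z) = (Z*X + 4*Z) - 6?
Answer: 150/7 ≈ 21.429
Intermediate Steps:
z(P, o) = -14 (z(P, o) = 28 + 7*(-6) = 28 - 42 = -14)
U(X, Z) = -6 + 4*Z + X*Z (U(X, Z) = (X*Z + 4*Z) - 6 = (4*Z + X*Z) - 6 = -6 + 4*Z + X*Z)
C = 1/28 (C = -½/(-14) = -½*(-1/14) = 1/28 ≈ 0.035714)
(U(7, -4)*C)*(-12) = ((-6 + 4*(-4) + 7*(-4))*(1/28))*(-12) = ((-6 - 16 - 28)*(1/28))*(-12) = -50*1/28*(-12) = -25/14*(-12) = 150/7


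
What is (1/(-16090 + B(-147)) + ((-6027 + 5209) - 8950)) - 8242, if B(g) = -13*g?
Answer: -255363791/14179 ≈ -18010.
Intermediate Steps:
(1/(-16090 + B(-147)) + ((-6027 + 5209) - 8950)) - 8242 = (1/(-16090 - 13*(-147)) + ((-6027 + 5209) - 8950)) - 8242 = (1/(-16090 + 1911) + (-818 - 8950)) - 8242 = (1/(-14179) - 9768) - 8242 = (-1/14179 - 9768) - 8242 = -138500473/14179 - 8242 = -255363791/14179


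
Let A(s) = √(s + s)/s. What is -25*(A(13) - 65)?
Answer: 1625 - 25*√26/13 ≈ 1615.2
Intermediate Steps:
A(s) = √2/√s (A(s) = √(2*s)/s = (√2*√s)/s = √2/√s)
-25*(A(13) - 65) = -25*(√2/√13 - 65) = -25*(√2*(√13/13) - 65) = -25*(√26/13 - 65) = -25*(-65 + √26/13) = 1625 - 25*√26/13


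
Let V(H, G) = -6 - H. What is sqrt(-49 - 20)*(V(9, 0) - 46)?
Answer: -61*I*sqrt(69) ≈ -506.7*I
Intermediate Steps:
sqrt(-49 - 20)*(V(9, 0) - 46) = sqrt(-49 - 20)*((-6 - 1*9) - 46) = sqrt(-69)*((-6 - 9) - 46) = (I*sqrt(69))*(-15 - 46) = (I*sqrt(69))*(-61) = -61*I*sqrt(69)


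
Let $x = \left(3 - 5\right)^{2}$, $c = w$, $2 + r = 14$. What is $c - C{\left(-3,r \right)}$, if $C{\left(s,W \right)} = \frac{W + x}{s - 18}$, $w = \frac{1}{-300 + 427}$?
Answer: $\frac{2053}{2667} \approx 0.76978$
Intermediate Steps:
$r = 12$ ($r = -2 + 14 = 12$)
$w = \frac{1}{127} \approx 0.007874$
$c = \frac{1}{127} \approx 0.007874$
$x = 4$ ($x = \left(3 - 5\right)^{2} = \left(-2\right)^{2} = 4$)
$C{\left(s,W \right)} = \frac{4 + W}{-18 + s}$ ($C{\left(s,W \right)} = \frac{W + 4}{s - 18} = \frac{4 + W}{-18 + s}$)
$c - C{\left(-3,r \right)} = \frac{1}{127} - \frac{4 + 12}{-18 - 3} = \frac{1}{127} - \frac{1}{-21} \cdot 16 = \frac{1}{127} - \left(- \frac{1}{21}\right) 16 = \frac{1}{127} - - \frac{16}{21} = \frac{1}{127} + \frac{16}{21} = \frac{2053}{2667}$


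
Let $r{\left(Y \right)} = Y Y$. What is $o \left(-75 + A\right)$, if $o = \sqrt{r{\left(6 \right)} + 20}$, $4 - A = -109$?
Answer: $76 \sqrt{14} \approx 284.37$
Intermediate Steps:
$A = 113$ ($A = 4 - -109 = 4 + 109 = 113$)
$r{\left(Y \right)} = Y^{2}$
$o = 2 \sqrt{14}$ ($o = \sqrt{6^{2} + 20} = \sqrt{36 + 20} = \sqrt{56} = 2 \sqrt{14} \approx 7.4833$)
$o \left(-75 + A\right) = 2 \sqrt{14} \left(-75 + 113\right) = 2 \sqrt{14} \cdot 38 = 76 \sqrt{14}$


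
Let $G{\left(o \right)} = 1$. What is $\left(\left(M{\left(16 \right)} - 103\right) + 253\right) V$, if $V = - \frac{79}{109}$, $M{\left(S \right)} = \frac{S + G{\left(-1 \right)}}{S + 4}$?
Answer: $- \frac{238343}{2180} \approx -109.33$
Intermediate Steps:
$M{\left(S \right)} = \frac{1 + S}{4 + S}$ ($M{\left(S \right)} = \frac{S + 1}{S + 4} = \frac{1 + S}{4 + S}$)
$V = - \frac{79}{109}$ ($V = \left(-79\right) \frac{1}{109} = - \frac{79}{109} \approx -0.72477$)
$\left(\left(M{\left(16 \right)} - 103\right) + 253\right) V = \left(\left(\frac{1 + 16}{4 + 16} - 103\right) + 253\right) \left(- \frac{79}{109}\right) = \left(\left(\frac{1}{20} \cdot 17 - 103\right) + 253\right) \left(- \frac{79}{109}\right) = \left(\left(\frac{17}{20} - 103\right) + 253\right) \left(- \frac{79}{109}\right) = \left(- \frac{2043}{20} + 253\right) \left(- \frac{79}{109}\right) = \frac{3017}{20} \left(- \frac{79}{109}\right) = - \frac{238343}{2180}$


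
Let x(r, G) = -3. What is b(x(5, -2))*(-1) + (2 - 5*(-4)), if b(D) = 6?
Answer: 16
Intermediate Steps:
b(x(5, -2))*(-1) + (2 - 5*(-4)) = 6*(-1) + (2 - 5*(-4)) = -6 + (2 + 20) = -6 + 22 = 16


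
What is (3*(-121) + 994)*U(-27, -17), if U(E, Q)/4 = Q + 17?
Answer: 0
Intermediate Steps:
U(E, Q) = 68 + 4*Q (U(E, Q) = 4*(Q + 17) = 4*(17 + Q) = 68 + 4*Q)
(3*(-121) + 994)*U(-27, -17) = (3*(-121) + 994)*(68 + 4*(-17)) = (-363 + 994)*(68 - 68) = 631*0 = 0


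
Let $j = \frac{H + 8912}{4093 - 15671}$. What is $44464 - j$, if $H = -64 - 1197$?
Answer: $\frac{73544549}{1654} \approx 44465.0$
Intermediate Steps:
$H = -1261$ ($H = -64 - 1197 = -1261$)
$j = - \frac{1093}{1654}$ ($j = \frac{-1261 + 8912}{4093 - 15671} = \frac{7651}{-11578} = 7651 \left(- \frac{1}{11578}\right) = - \frac{1093}{1654} \approx -0.66082$)
$44464 - j = 44464 - - \frac{1093}{1654} = 44464 + \frac{1093}{1654} = \frac{73544549}{1654}$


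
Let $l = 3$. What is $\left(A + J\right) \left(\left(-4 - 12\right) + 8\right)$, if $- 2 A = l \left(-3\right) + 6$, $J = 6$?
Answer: $-60$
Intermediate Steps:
$A = \frac{3}{2}$ ($A = - \frac{3 \left(-3\right) + 6}{2} = - \frac{-9 + 6}{2} = \left(- \frac{1}{2}\right) \left(-3\right) = \frac{3}{2} \approx 1.5$)
$\left(A + J\right) \left(\left(-4 - 12\right) + 8\right) = \left(\frac{3}{2} + 6\right) \left(\left(-4 - 12\right) + 8\right) = \frac{15 \left(-16 + 8\right)}{2} = \frac{15}{2} \left(-8\right) = -60$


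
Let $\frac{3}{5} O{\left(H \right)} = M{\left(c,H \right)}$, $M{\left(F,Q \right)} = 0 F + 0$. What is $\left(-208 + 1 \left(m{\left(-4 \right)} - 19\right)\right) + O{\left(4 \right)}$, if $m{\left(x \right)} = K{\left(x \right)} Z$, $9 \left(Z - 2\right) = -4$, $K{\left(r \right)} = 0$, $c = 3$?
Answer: $-227$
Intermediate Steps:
$M{\left(F,Q \right)} = 0$ ($M{\left(F,Q \right)} = 0 + 0 = 0$)
$O{\left(H \right)} = 0$ ($O{\left(H \right)} = \frac{5}{3} \cdot 0 = 0$)
$Z = \frac{14}{9}$ ($Z = 2 + \frac{1}{9} \left(-4\right) = 2 - \frac{4}{9} = \frac{14}{9} \approx 1.5556$)
$m{\left(x \right)} = 0$ ($m{\left(x \right)} = 0 \cdot \frac{14}{9} = 0$)
$\left(-208 + 1 \left(m{\left(-4 \right)} - 19\right)\right) + O{\left(4 \right)} = \left(-208 + 1 \left(0 - 19\right)\right) + 0 = \left(-208 + 1 \left(-19\right)\right) + 0 = \left(-208 - 19\right) + 0 = -227 + 0 = -227$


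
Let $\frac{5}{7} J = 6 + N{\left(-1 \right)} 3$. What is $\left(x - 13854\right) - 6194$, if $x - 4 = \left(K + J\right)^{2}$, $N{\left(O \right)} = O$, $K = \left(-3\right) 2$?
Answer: $- \frac{501019}{25} \approx -20041.0$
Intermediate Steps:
$K = -6$
$J = \frac{21}{5}$ ($J = \frac{7 \left(6 - 3\right)}{5} = \frac{7}{5} \cdot 3 = \frac{21}{5} \approx 4.2$)
$x = \frac{181}{25}$ ($x = 4 + \left(-6 + \frac{21}{5}\right)^{2} = 4 + \left(- \frac{9}{5}\right)^{2} = 4 + \frac{81}{25} = \frac{181}{25} \approx 7.24$)
$\left(x - 13854\right) - 6194 = \left(\frac{181}{25} - 13854\right) - 6194 = - \frac{346169}{25} - 6194 = - \frac{501019}{25}$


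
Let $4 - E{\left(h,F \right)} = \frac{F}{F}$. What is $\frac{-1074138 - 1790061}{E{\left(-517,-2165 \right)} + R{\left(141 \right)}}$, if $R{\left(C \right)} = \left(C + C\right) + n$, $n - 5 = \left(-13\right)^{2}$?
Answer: $- \frac{954733}{153} \approx -6240.1$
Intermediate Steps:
$n = 174$ ($n = 5 + \left(-13\right)^{2} = 5 + 169 = 174$)
$E{\left(h,F \right)} = 3$ ($E{\left(h,F \right)} = 4 - \frac{F}{F} = 4 - 1 = 3$)
$R{\left(C \right)} = 174 + 2 C$ ($R{\left(C \right)} = \left(C + C\right) + 174 = 2 C + 174 = 174 + 2 C$)
$\frac{-1074138 - 1790061}{E{\left(-517,-2165 \right)} + R{\left(141 \right)}} = \frac{-1074138 - 1790061}{3 + \left(174 + 2 \cdot 141\right)} = \frac{-1074138 - 1790061}{3 + \left(174 + 282\right)} = - \frac{2864199}{3 + 456} = - \frac{2864199}{459} = \left(-2864199\right) \frac{1}{459} = - \frac{954733}{153}$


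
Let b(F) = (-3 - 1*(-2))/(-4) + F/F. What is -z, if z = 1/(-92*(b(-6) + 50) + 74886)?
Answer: -1/70171 ≈ -1.4251e-5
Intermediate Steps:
b(F) = 5/4 (b(F) = (-3 + 2)*(-¼) + 1 = -1*(-¼) + 1 = ¼ + 1 = 5/4)
z = 1/70171 (z = 1/(-92*(5/4 + 50) + 74886) = 1/(-92*205/4 + 74886) = 1/(-4715 + 74886) = 1/70171 ≈ 1.4251e-5)
-z = -1*1/70171 = -1/70171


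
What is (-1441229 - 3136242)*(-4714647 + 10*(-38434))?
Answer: 23340465121877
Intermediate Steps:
(-1441229 - 3136242)*(-4714647 + 10*(-38434)) = -4577471*(-4714647 - 384340) = -4577471*(-5098987) = 23340465121877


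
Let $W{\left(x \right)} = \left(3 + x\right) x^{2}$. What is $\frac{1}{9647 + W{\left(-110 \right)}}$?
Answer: $- \frac{1}{1285053} \approx -7.7818 \cdot 10^{-7}$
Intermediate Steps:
$W{\left(x \right)} = x^{2} \left(3 + x\right)$
$\frac{1}{9647 + W{\left(-110 \right)}} = \frac{1}{9647 + \left(-110\right)^{2} \left(3 - 110\right)} = \frac{1}{9647 + 12100 \left(-107\right)} = \frac{1}{9647 - 1294700} = \frac{1}{-1285053} = - \frac{1}{1285053}$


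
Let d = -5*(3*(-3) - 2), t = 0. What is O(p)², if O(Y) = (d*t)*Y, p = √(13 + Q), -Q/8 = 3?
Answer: 0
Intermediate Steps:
d = 55 (d = -5*(-9 - 2) = -5*(-11) = 55)
Q = -24 (Q = -8*3 = -24)
p = I*√11 (p = √(13 - 24) = √(-11) = I*√11 ≈ 3.3166*I)
O(Y) = 0 (O(Y) = (55*0)*Y = 0*Y = 0)
O(p)² = 0² = 0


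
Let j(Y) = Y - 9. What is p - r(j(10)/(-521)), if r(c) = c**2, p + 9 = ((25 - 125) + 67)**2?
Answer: 293156279/271441 ≈ 1080.0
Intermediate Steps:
p = 1080 (p = -9 + ((25 - 125) + 67)**2 = -9 + (-100 + 67)**2 = -9 + (-33)**2 = -9 + 1089 = 1080)
j(Y) = -9 + Y
p - r(j(10)/(-521)) = 1080 - ((-9 + 10)/(-521))**2 = 1080 - (1*(-1/521))**2 = 1080 - (-1/521)**2 = 1080 - 1*1/271441 = 1080 - 1/271441 = 293156279/271441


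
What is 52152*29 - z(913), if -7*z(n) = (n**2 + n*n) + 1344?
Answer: 12255338/7 ≈ 1.7508e+6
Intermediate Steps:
z(n) = -192 - 2*n**2/7 (z(n) = -((n**2 + n*n) + 1344)/7 = -((n**2 + n**2) + 1344)/7 = -(2*n**2 + 1344)/7 = -(1344 + 2*n**2)/7 = -192 - 2*n**2/7)
52152*29 - z(913) = 52152*29 - (-192 - 2/7*913**2) = 1512408 - (-192 - 2/7*833569) = 1512408 - (-192 - 1667138/7) = 1512408 - 1*(-1668482/7) = 1512408 + 1668482/7 = 12255338/7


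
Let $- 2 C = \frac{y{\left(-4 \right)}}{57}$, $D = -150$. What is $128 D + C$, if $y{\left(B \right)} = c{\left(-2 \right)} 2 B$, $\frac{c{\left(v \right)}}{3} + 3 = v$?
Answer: $- \frac{364820}{19} \approx -19201.0$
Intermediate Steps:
$c{\left(v \right)} = -9 + 3 v$
$y{\left(B \right)} = - 30 B$ ($y{\left(B \right)} = \left(-9 + 3 \left(-2\right)\right) 2 B = \left(-9 - 6\right) 2 B = \left(-15\right) 2 B = - 30 B$)
$C = - \frac{20}{19}$ ($C = - \frac{\left(-30\right) \left(-4\right) \frac{1}{57}}{2} = - \frac{120 \cdot \frac{1}{57}}{2} = \left(- \frac{1}{2}\right) \frac{40}{19} = - \frac{20}{19} \approx -1.0526$)
$128 D + C = 128 \left(-150\right) - \frac{20}{19} = -19200 - \frac{20}{19} = - \frac{364820}{19}$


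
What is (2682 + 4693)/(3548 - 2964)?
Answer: 7375/584 ≈ 12.628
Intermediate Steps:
(2682 + 4693)/(3548 - 2964) = 7375/584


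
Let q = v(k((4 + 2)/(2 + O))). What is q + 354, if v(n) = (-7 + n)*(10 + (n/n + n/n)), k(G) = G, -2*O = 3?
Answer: 414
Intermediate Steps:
O = -3/2 (O = -½*3 = -3/2 ≈ -1.5000)
v(n) = -84 + 12*n (v(n) = (-7 + n)*(10 + (1 + 1)) = (-7 + n)*(10 + 2) = (-7 + n)*12 = -84 + 12*n)
q = 60 (q = -84 + 12*((4 + 2)/(2 - 3/2)) = -84 + 12*(6/(½)) = -84 + 12*(6*2) = -84 + 12*12 = -84 + 144 = 60)
q + 354 = 60 + 354 = 414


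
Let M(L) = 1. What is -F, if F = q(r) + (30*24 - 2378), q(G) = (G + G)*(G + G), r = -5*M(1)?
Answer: 1558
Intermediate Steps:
r = -5 (r = -5*1 = -5)
q(G) = 4*G**2 (q(G) = (2*G)*(2*G) = 4*G**2)
F = -1558 (F = 4*(-5)**2 + (30*24 - 2378) = 4*25 + (720 - 2378) = 100 - 1658 = -1558)
-F = -1*(-1558) = 1558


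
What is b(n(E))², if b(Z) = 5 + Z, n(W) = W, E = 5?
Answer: 100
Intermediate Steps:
b(n(E))² = (5 + 5)² = 10² = 100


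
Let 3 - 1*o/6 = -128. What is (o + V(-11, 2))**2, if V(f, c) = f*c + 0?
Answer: 583696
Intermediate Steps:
V(f, c) = c*f (V(f, c) = c*f + 0 = c*f)
o = 786 (o = 18 - 6*(-128) = 18 + 768 = 786)
(o + V(-11, 2))**2 = (786 + 2*(-11))**2 = (786 - 22)**2 = 764**2 = 583696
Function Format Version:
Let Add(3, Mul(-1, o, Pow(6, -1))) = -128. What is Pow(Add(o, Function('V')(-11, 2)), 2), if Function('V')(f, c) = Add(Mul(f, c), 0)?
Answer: 583696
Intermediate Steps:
Function('V')(f, c) = Mul(c, f) (Function('V')(f, c) = Add(Mul(c, f), 0) = Mul(c, f))
o = 786 (o = Add(18, Mul(-6, -128)) = Add(18, 768) = 786)
Pow(Add(o, Function('V')(-11, 2)), 2) = Pow(Add(786, Mul(2, -11)), 2) = Pow(Add(786, -22), 2) = Pow(764, 2) = 583696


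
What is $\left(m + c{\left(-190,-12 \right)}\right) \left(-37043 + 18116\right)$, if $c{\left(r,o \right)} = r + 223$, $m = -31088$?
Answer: $587777985$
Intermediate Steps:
$c{\left(r,o \right)} = 223 + r$
$\left(m + c{\left(-190,-12 \right)}\right) \left(-37043 + 18116\right) = \left(-31088 + \left(223 - 190\right)\right) \left(-37043 + 18116\right) = \left(-31088 + 33\right) \left(-18927\right) = \left(-31055\right) \left(-18927\right) = 587777985$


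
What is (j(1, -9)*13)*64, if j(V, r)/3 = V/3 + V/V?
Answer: 3328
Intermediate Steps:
j(V, r) = 3 + V (j(V, r) = 3*(V/3 + V/V) = 3*(V*(1/3) + 1) = 3*(V/3 + 1) = 3*(1 + V/3) = 3 + V)
(j(1, -9)*13)*64 = ((3 + 1)*13)*64 = (4*13)*64 = 52*64 = 3328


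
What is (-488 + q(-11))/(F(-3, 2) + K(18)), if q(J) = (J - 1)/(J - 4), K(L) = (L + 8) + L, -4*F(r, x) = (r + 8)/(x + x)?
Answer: -12992/1165 ≈ -11.152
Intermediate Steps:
F(r, x) = -(8 + r)/(8*x) (F(r, x) = -(r + 8)/(4*(x + x)) = -(8 + r)/(4*(2*x)) = -(8 + r)*1/(2*x)/4 = -(8 + r)/(8*x))
K(L) = 8 + 2*L (K(L) = (8 + L) + L = 8 + 2*L)
q(J) = (-1 + J)/(-4 + J)
(-488 + q(-11))/(F(-3, 2) + K(18)) = (-488 + (-1 - 11)/(-4 - 11))/((1/8)*(-8 - 1*(-3))/2 + (8 + 2*18)) = (-488 - 12/(-15))/((1/8)*(1/2)*(-8 + 3) + (8 + 36)) = (-488 - 1/15*(-12))/((1/8)*(1/2)*(-5) + 44) = (-488 + 4/5)/(-5/16 + 44) = -2436/(5*699/16) = -2436/5*16/699 = -12992/1165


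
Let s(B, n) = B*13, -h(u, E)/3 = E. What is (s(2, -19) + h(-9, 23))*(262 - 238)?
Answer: -1032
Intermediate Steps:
h(u, E) = -3*E
s(B, n) = 13*B
(s(2, -19) + h(-9, 23))*(262 - 238) = (13*2 - 3*23)*(262 - 238) = (26 - 69)*24 = -43*24 = -1032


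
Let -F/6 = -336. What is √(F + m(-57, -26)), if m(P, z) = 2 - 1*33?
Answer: √1985 ≈ 44.553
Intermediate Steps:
F = 2016 (F = -6*(-336) = 2016)
m(P, z) = -31 (m(P, z) = 2 - 33 = -31)
√(F + m(-57, -26)) = √(2016 - 31) = √1985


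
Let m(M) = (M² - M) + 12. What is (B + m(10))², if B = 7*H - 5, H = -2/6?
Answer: 80656/9 ≈ 8961.8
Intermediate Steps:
H = -⅓ (H = -2*⅙ = -⅓ ≈ -0.33333)
m(M) = 12 + M² - M
B = -22/3 (B = 7*(-⅓) - 5 = -7/3 - 5 = -22/3 ≈ -7.3333)
(B + m(10))² = (-22/3 + (12 + 10² - 1*10))² = (-22/3 + (12 + 100 - 10))² = (-22/3 + 102)² = (284/3)² = 80656/9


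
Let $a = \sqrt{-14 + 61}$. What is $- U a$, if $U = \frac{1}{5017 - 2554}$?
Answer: $- \frac{\sqrt{47}}{2463} \approx -0.0027835$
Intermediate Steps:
$U = \frac{1}{2463} \approx 0.00040601$
$a = \sqrt{47} \approx 6.8557$
$- U a = - \frac{\sqrt{47}}{2463}$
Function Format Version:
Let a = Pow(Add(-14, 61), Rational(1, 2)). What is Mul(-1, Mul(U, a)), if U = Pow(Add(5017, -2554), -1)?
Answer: Mul(Rational(-1, 2463), Pow(47, Rational(1, 2))) ≈ -0.0027835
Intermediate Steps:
U = Rational(1, 2463) (U = Pow(2463, -1) = Rational(1, 2463) ≈ 0.00040601)
a = Pow(47, Rational(1, 2)) ≈ 6.8557
Mul(-1, Mul(U, a)) = Mul(-1, Mul(Rational(1, 2463), Pow(47, Rational(1, 2)))) = Mul(Rational(-1, 2463), Pow(47, Rational(1, 2)))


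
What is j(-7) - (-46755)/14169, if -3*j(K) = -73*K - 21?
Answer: -2267515/14169 ≈ -160.03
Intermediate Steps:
j(K) = 7 + 73*K/3 (j(K) = -(-73*K - 21)/3 = -(-21 - 73*K)/3 = 7 + 73*K/3)
j(-7) - (-46755)/14169 = (7 + (73/3)*(-7)) - (-46755)/14169 = (7 - 511/3) - (-46755)/14169 = -490/3 - 1*(-15585/4723) = -490/3 + 15585/4723 = -2267515/14169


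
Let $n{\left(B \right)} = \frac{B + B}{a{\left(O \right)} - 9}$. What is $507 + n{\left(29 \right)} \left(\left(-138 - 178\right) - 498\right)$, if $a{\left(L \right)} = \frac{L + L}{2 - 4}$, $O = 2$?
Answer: $4799$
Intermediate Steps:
$a{\left(L \right)} = - L$ ($a{\left(L \right)} = \frac{2 L}{-2} = 2 L \left(- \frac{1}{2}\right) = - L$)
$n{\left(B \right)} = - \frac{2 B}{11}$ ($n{\left(B \right)} = \frac{B + B}{\left(-1\right) 2 - 9} = \frac{2 B}{-2 - 9} = \frac{2 B}{-11} = 2 B \left(- \frac{1}{11}\right) = - \frac{2 B}{11}$)
$507 + n{\left(29 \right)} \left(\left(-138 - 178\right) - 498\right) = 507 + \left(- \frac{2}{11}\right) 29 \left(\left(-138 - 178\right) - 498\right) = 507 - \frac{58 \left(-316 - 498\right)}{11} = 507 - -4292 = 507 + 4292 = 4799$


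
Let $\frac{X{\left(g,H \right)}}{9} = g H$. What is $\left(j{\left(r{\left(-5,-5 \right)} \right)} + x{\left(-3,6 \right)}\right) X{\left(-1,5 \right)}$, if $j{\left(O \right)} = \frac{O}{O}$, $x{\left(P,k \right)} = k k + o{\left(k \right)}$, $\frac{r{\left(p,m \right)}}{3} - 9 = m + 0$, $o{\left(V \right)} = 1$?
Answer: $-1710$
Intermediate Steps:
$X{\left(g,H \right)} = 9 H g$ ($X{\left(g,H \right)} = 9 g H = 9 H g$)
$r{\left(p,m \right)} = 27 + 3 m$ ($r{\left(p,m \right)} = 27 + 3 \left(m + 0\right) = 27 + 3 m$)
$x{\left(P,k \right)} = 1 + k^{2}$ ($x{\left(P,k \right)} = k k + 1 = k^{2} + 1 = 1 + k^{2}$)
$j{\left(O \right)} = 1$
$\left(j{\left(r{\left(-5,-5 \right)} \right)} + x{\left(-3,6 \right)}\right) X{\left(-1,5 \right)} = \left(1 + \left(1 + 6^{2}\right)\right) 9 \cdot 5 \left(-1\right) = \left(1 + \left(1 + 36\right)\right) \left(-45\right) = \left(1 + 37\right) \left(-45\right) = 38 \left(-45\right) = -1710$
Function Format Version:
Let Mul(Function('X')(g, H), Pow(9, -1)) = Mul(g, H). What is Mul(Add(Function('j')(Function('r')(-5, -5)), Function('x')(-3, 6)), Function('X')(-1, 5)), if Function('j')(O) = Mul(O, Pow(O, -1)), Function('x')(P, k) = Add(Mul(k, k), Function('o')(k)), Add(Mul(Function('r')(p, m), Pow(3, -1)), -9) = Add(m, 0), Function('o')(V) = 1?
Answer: -1710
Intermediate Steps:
Function('X')(g, H) = Mul(9, H, g) (Function('X')(g, H) = Mul(9, Mul(g, H)) = Mul(9, Mul(H, g)) = Mul(9, H, g))
Function('r')(p, m) = Add(27, Mul(3, m)) (Function('r')(p, m) = Add(27, Mul(3, Add(m, 0))) = Add(27, Mul(3, m)))
Function('x')(P, k) = Add(1, Pow(k, 2)) (Function('x')(P, k) = Add(Mul(k, k), 1) = Add(Pow(k, 2), 1) = Add(1, Pow(k, 2)))
Function('j')(O) = 1
Mul(Add(Function('j')(Function('r')(-5, -5)), Function('x')(-3, 6)), Function('X')(-1, 5)) = Mul(Add(1, Add(1, Pow(6, 2))), Mul(9, 5, -1)) = Mul(Add(1, Add(1, 36)), -45) = Mul(Add(1, 37), -45) = Mul(38, -45) = -1710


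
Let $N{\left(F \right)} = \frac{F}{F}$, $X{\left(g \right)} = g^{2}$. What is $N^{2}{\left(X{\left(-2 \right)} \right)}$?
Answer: $1$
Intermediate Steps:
$N{\left(F \right)} = 1$
$N^{2}{\left(X{\left(-2 \right)} \right)} = 1^{2} = 1$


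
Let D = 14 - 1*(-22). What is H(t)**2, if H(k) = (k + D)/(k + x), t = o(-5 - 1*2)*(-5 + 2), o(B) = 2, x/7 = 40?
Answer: 225/18769 ≈ 0.011988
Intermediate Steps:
x = 280 (x = 7*40 = 280)
D = 36 (D = 14 + 22 = 36)
t = -6 (t = 2*(-5 + 2) = 2*(-3) = -6)
H(k) = (36 + k)/(280 + k) (H(k) = (k + 36)/(k + 280) = (36 + k)/(280 + k))
H(t)**2 = ((36 - 6)/(280 - 6))**2 = (30/274)**2 = ((1/274)*30)**2 = (15/137)**2 = 225/18769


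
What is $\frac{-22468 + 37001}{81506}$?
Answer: $\frac{14533}{81506} \approx 0.17831$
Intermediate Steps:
$\frac{-22468 + 37001}{81506} = 14533 \cdot \frac{1}{81506} = \frac{14533}{81506}$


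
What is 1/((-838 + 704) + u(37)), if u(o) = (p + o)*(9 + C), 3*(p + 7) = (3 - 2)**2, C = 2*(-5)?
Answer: -3/493 ≈ -0.0060852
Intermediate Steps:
C = -10
p = -20/3 (p = -7 + (3 - 2)**2/3 = -7 + (1/3)*1**2 = -7 + (1/3)*1 = -7 + 1/3 = -20/3 ≈ -6.6667)
u(o) = 20/3 - o (u(o) = (-20/3 + o)*(9 - 10) = (-20/3 + o)*(-1) = 20/3 - o)
1/((-838 + 704) + u(37)) = 1/((-838 + 704) + (20/3 - 1*37)) = 1/(-134 + (20/3 - 37)) = 1/(-134 - 91/3) = 1/(-493/3) = -3/493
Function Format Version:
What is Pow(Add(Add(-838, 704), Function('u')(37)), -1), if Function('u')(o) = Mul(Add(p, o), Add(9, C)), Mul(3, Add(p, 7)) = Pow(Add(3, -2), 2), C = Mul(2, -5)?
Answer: Rational(-3, 493) ≈ -0.0060852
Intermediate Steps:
C = -10
p = Rational(-20, 3) (p = Add(-7, Mul(Rational(1, 3), Pow(Add(3, -2), 2))) = Add(-7, Mul(Rational(1, 3), Pow(1, 2))) = Add(-7, Mul(Rational(1, 3), 1)) = Add(-7, Rational(1, 3)) = Rational(-20, 3) ≈ -6.6667)
Function('u')(o) = Add(Rational(20, 3), Mul(-1, o)) (Function('u')(o) = Mul(Add(Rational(-20, 3), o), Add(9, -10)) = Mul(Add(Rational(-20, 3), o), -1) = Add(Rational(20, 3), Mul(-1, o)))
Pow(Add(Add(-838, 704), Function('u')(37)), -1) = Pow(Add(Add(-838, 704), Add(Rational(20, 3), Mul(-1, 37))), -1) = Pow(Add(-134, Add(Rational(20, 3), -37)), -1) = Pow(Add(-134, Rational(-91, 3)), -1) = Pow(Rational(-493, 3), -1) = Rational(-3, 493)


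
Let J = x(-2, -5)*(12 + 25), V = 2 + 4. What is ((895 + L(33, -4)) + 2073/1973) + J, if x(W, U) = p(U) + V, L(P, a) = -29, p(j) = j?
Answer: 1783692/1973 ≈ 904.05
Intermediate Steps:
V = 6
x(W, U) = 6 + U (x(W, U) = U + 6 = 6 + U)
J = 37 (J = (6 - 5)*(12 + 25) = 1*37 = 37)
((895 + L(33, -4)) + 2073/1973) + J = ((895 - 29) + 2073/1973) + 37 = (866 + 2073*(1/1973)) + 37 = (866 + 2073/1973) + 37 = 1710691/1973 + 37 = 1783692/1973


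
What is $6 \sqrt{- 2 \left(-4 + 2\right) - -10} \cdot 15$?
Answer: $90 \sqrt{14} \approx 336.75$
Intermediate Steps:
$6 \sqrt{- 2 \left(-4 + 2\right) - -10} \cdot 15 = 6 \sqrt{\left(-2\right) \left(-2\right) + 10} \cdot 15 = 6 \sqrt{4 + 10} \cdot 15 = 6 \sqrt{14} \cdot 15 = 90 \sqrt{14}$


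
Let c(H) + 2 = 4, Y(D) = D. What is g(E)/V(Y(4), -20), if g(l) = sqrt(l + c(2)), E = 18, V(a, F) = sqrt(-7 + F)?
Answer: -2*I*sqrt(15)/9 ≈ -0.86066*I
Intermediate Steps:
c(H) = 2 (c(H) = -2 + 4 = 2)
g(l) = sqrt(2 + l) (g(l) = sqrt(l + 2) = sqrt(2 + l))
g(E)/V(Y(4), -20) = sqrt(2 + 18)/(sqrt(-7 - 20)) = sqrt(20)/(sqrt(-27)) = (2*sqrt(5))/((3*I*sqrt(3))) = (2*sqrt(5))*(-I*sqrt(3)/9) = -2*I*sqrt(15)/9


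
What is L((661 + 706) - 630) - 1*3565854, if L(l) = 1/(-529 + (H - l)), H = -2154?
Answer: -12195220681/3420 ≈ -3.5659e+6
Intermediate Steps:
L(l) = 1/(-2683 - l) (L(l) = 1/(-529 + (-2154 - l)) = 1/(-2683 - l))
L((661 + 706) - 630) - 1*3565854 = -1/(2683 + ((661 + 706) - 630)) - 1*3565854 = -1/(2683 + (1367 - 630)) - 3565854 = -1/(2683 + 737) - 3565854 = -1/3420 - 3565854 = -12195220681/3420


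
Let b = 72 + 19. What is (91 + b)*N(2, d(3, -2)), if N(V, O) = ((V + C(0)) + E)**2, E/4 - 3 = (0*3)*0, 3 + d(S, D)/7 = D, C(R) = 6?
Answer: 72800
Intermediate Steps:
d(S, D) = -21 + 7*D
b = 91
E = 12 (E = 12 + 4*((0*3)*0) = 12 + 4*(0*0) = 12 + 4*0 = 12 + 0 = 12)
N(V, O) = (18 + V)**2 (N(V, O) = ((V + 6) + 12)**2 = ((6 + V) + 12)**2 = (18 + V)**2)
(91 + b)*N(2, d(3, -2)) = (91 + 91)*(18 + 2)**2 = 182*20**2 = 182*400 = 72800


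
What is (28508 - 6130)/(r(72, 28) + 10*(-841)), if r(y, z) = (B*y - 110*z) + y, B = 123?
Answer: -11189/1281 ≈ -8.7346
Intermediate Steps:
r(y, z) = -110*z + 124*y (r(y, z) = (123*y - 110*z) + y = (-110*z + 123*y) + y = -110*z + 124*y)
(28508 - 6130)/(r(72, 28) + 10*(-841)) = (28508 - 6130)/((-110*28 + 124*72) + 10*(-841)) = 22378/((-3080 + 8928) - 8410) = 22378/(5848 - 8410) = 22378/(-2562) = 22378*(-1/2562) = -11189/1281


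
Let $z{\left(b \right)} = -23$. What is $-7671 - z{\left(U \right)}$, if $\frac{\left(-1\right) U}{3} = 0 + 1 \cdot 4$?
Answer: $-7648$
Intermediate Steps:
$U = -12$ ($U = - 3 \left(0 + 1 \cdot 4\right) = - 3 \left(0 + 4\right) = \left(-3\right) 4 = -12$)
$-7671 - z{\left(U \right)} = -7671 - -23 = -7671 + 23 = -7648$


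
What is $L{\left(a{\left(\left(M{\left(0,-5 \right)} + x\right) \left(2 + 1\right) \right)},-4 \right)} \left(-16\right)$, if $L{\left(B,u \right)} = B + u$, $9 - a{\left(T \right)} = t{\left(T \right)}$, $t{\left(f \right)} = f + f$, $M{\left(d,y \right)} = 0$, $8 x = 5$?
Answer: $-20$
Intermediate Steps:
$x = \frac{5}{8}$ ($x = \frac{1}{8} \cdot 5 = \frac{5}{8} \approx 0.625$)
$t{\left(f \right)} = 2 f$
$a{\left(T \right)} = 9 - 2 T$
$L{\left(a{\left(\left(M{\left(0,-5 \right)} + x\right) \left(2 + 1\right) \right)},-4 \right)} \left(-16\right) = \left(\left(9 - 2 \left(0 + \frac{5}{8}\right) \left(2 + 1\right)\right) - 4\right) \left(-16\right) = \left(\left(9 - 2 \cdot \frac{5}{8} \cdot 3\right) - 4\right) \left(-16\right) = \left(\left(9 - \frac{15}{4}\right) - 4\right) \left(-16\right) = \left(\frac{21}{4} - 4\right) \left(-16\right) = \frac{5}{4} \left(-16\right) = -20$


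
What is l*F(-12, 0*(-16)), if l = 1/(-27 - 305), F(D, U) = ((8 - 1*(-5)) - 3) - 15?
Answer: 5/332 ≈ 0.015060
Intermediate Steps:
F(D, U) = -5 (F(D, U) = ((8 + 5) - 3) - 15 = (13 - 3) - 15 = 10 - 15 = -5)
l = -1/332 (l = 1/(-332) = -1/332 ≈ -0.0030120)
l*F(-12, 0*(-16)) = -1/332*(-5) = 5/332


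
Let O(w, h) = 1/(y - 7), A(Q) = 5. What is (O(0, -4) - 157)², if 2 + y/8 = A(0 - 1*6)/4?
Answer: 4169764/169 ≈ 24673.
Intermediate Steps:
y = -6 (y = -16 + 8*(5/4) = -16 + 10 = -6)
O(w, h) = -1/13 (O(w, h) = 1/(-6 - 7) = 1/(-13) = -1/13)
(O(0, -4) - 157)² = (-1/13 - 157)² = (-2042/13)² = 4169764/169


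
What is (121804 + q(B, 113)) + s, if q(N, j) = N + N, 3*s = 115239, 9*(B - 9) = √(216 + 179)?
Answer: 160235 + 2*√395/9 ≈ 1.6024e+5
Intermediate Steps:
B = 9 + √395/9 (B = 9 + √(216 + 179)/9 = 9 + √395/9 ≈ 11.208)
s = 38413 (s = (⅓)*115239 = 38413)
q(N, j) = 2*N
(121804 + q(B, 113)) + s = (121804 + 2*(9 + √395/9)) + 38413 = (121804 + (18 + 2*√395/9)) + 38413 = (121822 + 2*√395/9) + 38413 = 160235 + 2*√395/9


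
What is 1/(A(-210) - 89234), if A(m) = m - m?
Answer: -1/89234 ≈ -1.1206e-5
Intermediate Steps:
A(m) = 0
1/(A(-210) - 89234) = 1/(0 - 89234) = 1/(-89234) = -1/89234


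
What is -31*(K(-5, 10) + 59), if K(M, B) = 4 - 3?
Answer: -1860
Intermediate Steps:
K(M, B) = 1
-31*(K(-5, 10) + 59) = -31*(1 + 59) = -31*60 = -1860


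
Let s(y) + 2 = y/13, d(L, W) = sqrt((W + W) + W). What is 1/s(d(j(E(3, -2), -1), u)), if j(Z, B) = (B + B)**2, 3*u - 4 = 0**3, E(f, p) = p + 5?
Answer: -13/24 ≈ -0.54167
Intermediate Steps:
E(f, p) = 5 + p
u = 4/3 (u = 4/3 + (1/3)*0**3 = 4/3 + (1/3)*0 = 4/3 + 0 = 4/3 ≈ 1.3333)
j(Z, B) = 4*B**2 (j(Z, B) = (2*B)**2 = 4*B**2)
d(L, W) = sqrt(3)*sqrt(W) (d(L, W) = sqrt(2*W + W) = sqrt(3*W) = sqrt(3)*sqrt(W))
s(y) = -2 + y/13
1/s(d(j(E(3, -2), -1), u)) = 1/(-2 + (sqrt(3)*sqrt(4/3))/13) = 1/(-2 + (sqrt(3)*(2*sqrt(3)/3))/13) = 1/(-2 + (1/13)*2) = 1/(-2 + 2/13) = 1/(-24/13) = -13/24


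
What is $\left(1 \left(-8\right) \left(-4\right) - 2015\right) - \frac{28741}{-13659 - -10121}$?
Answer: $- \frac{6987113}{3538} \approx -1974.9$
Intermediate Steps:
$\left(1 \left(-8\right) \left(-4\right) - 2015\right) - \frac{28741}{-13659 - -10121} = \left(\left(-8\right) \left(-4\right) - 2015\right) - \frac{28741}{-13659 + 10121} = \left(32 - 2015\right) - \frac{28741}{-3538} = -1983 - - \frac{28741}{3538} = -1983 + \frac{28741}{3538} = - \frac{6987113}{3538}$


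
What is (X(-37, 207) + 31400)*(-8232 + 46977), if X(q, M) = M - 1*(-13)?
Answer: 1225116900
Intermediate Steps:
X(q, M) = 13 + M (X(q, M) = M + 13 = 13 + M)
(X(-37, 207) + 31400)*(-8232 + 46977) = ((13 + 207) + 31400)*(-8232 + 46977) = (220 + 31400)*38745 = 31620*38745 = 1225116900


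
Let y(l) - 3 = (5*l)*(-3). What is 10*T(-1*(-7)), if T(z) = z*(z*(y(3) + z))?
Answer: -17150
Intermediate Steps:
y(l) = 3 - 15*l (y(l) = 3 + (5*l)*(-3) = 3 - 15*l)
T(z) = z**2*(-42 + z) (T(z) = z*(z*((3 - 15*3) + z)) = z*(z*((3 - 45) + z)) = z*(z*(-42 + z)) = z**2*(-42 + z))
10*T(-1*(-7)) = 10*((-1*(-7))**2*(-42 - 1*(-7))) = 10*(7**2*(-42 + 7)) = 10*(49*(-35)) = 10*(-1715) = -17150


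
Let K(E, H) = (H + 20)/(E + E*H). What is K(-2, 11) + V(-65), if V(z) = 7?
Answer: 137/24 ≈ 5.7083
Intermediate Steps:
K(E, H) = (20 + H)/(E + E*H)
K(-2, 11) + V(-65) = (20 + 11)/((-2)*(1 + 11)) + 7 = -1/2*31/12 + 7 = -1/2*1/12*31 + 7 = -31/24 + 7 = 137/24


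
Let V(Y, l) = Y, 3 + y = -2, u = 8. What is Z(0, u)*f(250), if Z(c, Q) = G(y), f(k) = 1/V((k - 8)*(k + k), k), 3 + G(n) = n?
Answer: -1/15125 ≈ -6.6116e-5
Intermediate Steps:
y = -5 (y = -3 - 2 = -5)
G(n) = -3 + n
f(k) = 1/(2*k*(-8 + k)) (f(k) = 1/((k - 8)*(k + k)) = 1/((-8 + k)*(2*k)) = 1/(2*k*(-8 + k)))
Z(c, Q) = -8 (Z(c, Q) = -3 - 5 = -8)
Z(0, u)*f(250) = -4/(250*(-8 + 250)) = -4/(250*242) = -8*1/121000 = -1/15125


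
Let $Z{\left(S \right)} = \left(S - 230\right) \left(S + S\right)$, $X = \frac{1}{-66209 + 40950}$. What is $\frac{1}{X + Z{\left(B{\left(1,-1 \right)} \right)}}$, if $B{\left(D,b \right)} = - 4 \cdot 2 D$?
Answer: $\frac{25259}{96186271} \approx 0.00026261$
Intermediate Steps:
$B{\left(D,b \right)} = - 8 D$
$X = - \frac{1}{25259}$ ($X = \frac{1}{-25259} = - \frac{1}{25259} \approx -3.959 \cdot 10^{-5}$)
$Z{\left(S \right)} = 2 S \left(-230 + S\right)$ ($Z{\left(S \right)} = \left(-230 + S\right) 2 S = 2 S \left(-230 + S\right)$)
$\frac{1}{X + Z{\left(B{\left(1,-1 \right)} \right)}} = \frac{1}{- \frac{1}{25259} + 2 \left(\left(-8\right) 1\right) \left(-230 - 8\right)} = \frac{1}{- \frac{1}{25259} + 2 \left(-8\right) \left(-230 - 8\right)} = \frac{1}{- \frac{1}{25259} + 2 \left(-8\right) \left(-238\right)} = \frac{1}{- \frac{1}{25259} + 3808} = \frac{1}{\frac{96186271}{25259}} = \frac{25259}{96186271}$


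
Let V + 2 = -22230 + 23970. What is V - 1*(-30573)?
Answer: 32311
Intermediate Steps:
V = 1738 (V = -2 + (-22230 + 23970) = -2 + 1740 = 1738)
V - 1*(-30573) = 1738 - 1*(-30573) = 1738 + 30573 = 32311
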